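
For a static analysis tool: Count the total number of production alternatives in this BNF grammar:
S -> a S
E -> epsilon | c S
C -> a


Counting alternatives per rule:
  S: 1 alternative(s)
  E: 2 alternative(s)
  C: 1 alternative(s)
Sum: 1 + 2 + 1 = 4

4


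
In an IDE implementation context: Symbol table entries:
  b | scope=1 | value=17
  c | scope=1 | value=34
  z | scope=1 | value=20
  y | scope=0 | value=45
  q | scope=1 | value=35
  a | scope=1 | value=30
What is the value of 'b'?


Searching symbol table for 'b':
  b | scope=1 | value=17 <- MATCH
  c | scope=1 | value=34
  z | scope=1 | value=20
  y | scope=0 | value=45
  q | scope=1 | value=35
  a | scope=1 | value=30
Found 'b' at scope 1 with value 17

17


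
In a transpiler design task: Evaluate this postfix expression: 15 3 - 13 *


Processing tokens left to right:
Push 15, Push 3
Pop 15 and 3, compute 15 - 3 = 12, push 12
Push 13
Pop 12 and 13, compute 12 * 13 = 156, push 156
Stack result: 156

156


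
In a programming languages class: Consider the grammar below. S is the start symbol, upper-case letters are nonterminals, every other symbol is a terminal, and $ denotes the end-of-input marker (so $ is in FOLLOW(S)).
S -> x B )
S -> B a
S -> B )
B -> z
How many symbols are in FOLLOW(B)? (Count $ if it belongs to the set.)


S is the start symbol and does not occur in any rule body, so FOLLOW(S) = {$}.
Examining every occurrence of B in a rule body:
  S -> x B ) : B is followed by terminal ')' -> add ')'
  S -> B a : B is followed by terminal 'a' -> add 'a'
  S -> B ) : B is followed by terminal ')' -> add ')' (already in the set)
  B -> z : B does not occur in the body -> contributes nothing
FOLLOW(B) = {), a}
Count: 2

2


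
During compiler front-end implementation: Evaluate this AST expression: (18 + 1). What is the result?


Expression: (18 + 1)
Evaluating step by step:
  18 + 1 = 19
Result: 19

19


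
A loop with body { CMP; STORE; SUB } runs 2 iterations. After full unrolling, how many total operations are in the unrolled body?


Loop body operations: CMP, STORE, SUB (3 ops per iteration)
Unrolling 2 iterations:
  Iteration 1: CMP, STORE, SUB (3 ops)
  Iteration 2: CMP, STORE, SUB (3 ops)
Total: 2 iterations * 3 ops/iter = 6 operations

6


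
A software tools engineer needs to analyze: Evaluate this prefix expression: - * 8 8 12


Parsing prefix expression: - * 8 8 12
Step 1: Innermost operation '* 8 8'
  8 * 8 = 64
Step 2: Outer operation '- [64] 12'
  64 - 12 = 52

52


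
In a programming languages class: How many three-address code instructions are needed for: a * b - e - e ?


Expression: a * b - e - e
Generating three-address code (respecting * over +/- precedence):
  Instruction 1: t1 = a * b
  Instruction 2: t2 = t1 - e
  Instruction 3: t3 = t2 - e
Total instructions: 3

3


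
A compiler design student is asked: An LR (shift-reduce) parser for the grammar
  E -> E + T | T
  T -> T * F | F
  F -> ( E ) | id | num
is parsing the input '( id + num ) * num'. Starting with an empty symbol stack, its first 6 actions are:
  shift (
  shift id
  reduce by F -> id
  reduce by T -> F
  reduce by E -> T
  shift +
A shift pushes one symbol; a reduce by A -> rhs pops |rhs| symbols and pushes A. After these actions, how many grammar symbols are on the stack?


Tracking the symbol stack through each action:
  Action 1: shift '(' : push -> stack = [(] (size 1)
  Action 2: shift 'id' : push -> stack = [(, id] (size 2)
  Action 3: reduce by F -> id : pop 1, push F -> stack = [(, F] (size 2)
  Action 4: reduce by T -> F : pop 1, push T -> stack = [(, T] (size 2)
  Action 5: reduce by E -> T : pop 1, push E -> stack = [(, E] (size 2)
  Action 6: shift '+' : push -> stack = [(, E, +] (size 3)
Final stack size: 3

3


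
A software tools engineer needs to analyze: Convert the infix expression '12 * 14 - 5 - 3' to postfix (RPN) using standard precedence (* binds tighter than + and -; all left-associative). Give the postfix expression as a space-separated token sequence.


Applying the shunting-yard algorithm:
  Operand 12 -> output
  Push '*' onto operator stack -> op-stack: [*]
  Operand 14 -> output
  See '-' (prec 1); top '*' (prec 2) >= it -> pop '*' to output
  Push '-' onto operator stack -> op-stack: [-]
  Operand 5 -> output
  See '-' (prec 1); top '-' (prec 1) >= it -> pop '-' to output
  Push '-' onto operator stack -> op-stack: [-]
  Operand 3 -> output
  End of input: pop '-' to output
Postfix result: 12 14 * 5 - 3 -

12 14 * 5 - 3 -


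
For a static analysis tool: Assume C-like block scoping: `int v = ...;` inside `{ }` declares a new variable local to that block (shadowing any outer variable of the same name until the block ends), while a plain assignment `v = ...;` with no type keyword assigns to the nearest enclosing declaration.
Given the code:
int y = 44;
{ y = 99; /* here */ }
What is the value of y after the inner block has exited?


Analyzing scoping rules:
Outer scope: declares y = 44
Inner block: 'y = 99;' has no type keyword, so it is an assignment to the outer y (no shadowing)
The assignment changed the outer variable itself, so the new value persists after the block -> 99
Result: 99

99


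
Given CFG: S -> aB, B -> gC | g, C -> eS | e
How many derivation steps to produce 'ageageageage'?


Grammar: S -> aB, B -> gC | g, C -> eS | e
Deriving 'ageageageage':
Step 1: S -> aB => aB
Step 2: B -> gC => agC
Step 3: C -> eS => ageS
Step 4: S -> aB => ageaB
Step 5: B -> gC => ageagC
Step 6: C -> eS => ageageS
Step 7: S -> aB => ageageaB
Step 8: B -> gC => ageageagC
Step 9: C -> eS => ageageageS
Step 10: S -> aB => ageageageaB
Step 11: B -> gC => ageageageagC
Step 12: C -> e => ageageageage
Total derivation steps: 12

12


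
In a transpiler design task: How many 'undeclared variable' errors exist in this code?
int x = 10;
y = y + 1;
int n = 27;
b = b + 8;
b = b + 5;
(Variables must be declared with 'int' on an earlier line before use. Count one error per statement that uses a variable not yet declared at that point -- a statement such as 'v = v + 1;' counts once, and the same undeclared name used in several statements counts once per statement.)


Scanning code line by line:
  Line 1: declare 'x' -> declared = ['x']
  Line 2: use 'y' -> ERROR (undeclared)
  Line 3: declare 'n' -> declared = ['n', 'x']
  Line 4: use 'b' -> ERROR (undeclared)
  Line 5: use 'b' -> ERROR (undeclared)
Total undeclared variable errors: 3

3


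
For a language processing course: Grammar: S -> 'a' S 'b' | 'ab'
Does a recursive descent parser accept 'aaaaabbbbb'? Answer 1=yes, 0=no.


Grammar accepts strings of the form a^n b^n (n >= 1)
Word: 'aaaaabbbbb'
Counting: 5 a's and 5 b's
Check: 5 == 5? Yes
Derivation (S -> aSb applied 4 time(s), then S -> ab): S => aSb => aaSbb => aaaSbbb => aaaaSbbbb => aaaaabbbbb
Accepted

1


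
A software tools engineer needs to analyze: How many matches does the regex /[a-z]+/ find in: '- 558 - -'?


Pattern: /[a-z]+/ (identifiers)
Input: '- 558 - -'
Scanning for matches:
Total matches: 0

0


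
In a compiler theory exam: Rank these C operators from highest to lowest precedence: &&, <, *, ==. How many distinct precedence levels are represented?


Looking up precedence for each operator:
  && -> precedence 2
  < -> precedence 4
  * -> precedence 6
  == -> precedence 3
Sorted highest to lowest: *, <, ==, &&
Distinct precedence values: [6, 4, 3, 2]
Number of distinct levels: 4

4


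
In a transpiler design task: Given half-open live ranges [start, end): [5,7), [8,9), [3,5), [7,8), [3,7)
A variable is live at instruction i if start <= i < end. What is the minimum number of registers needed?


Live ranges:
  Var0: [5, 7)
  Var1: [8, 9)
  Var2: [3, 5)
  Var3: [7, 8)
  Var4: [3, 7)
Sweep-line events (position, delta, active):
  pos=3 start -> active=1
  pos=3 start -> active=2
  pos=5 end -> active=1
  pos=5 start -> active=2
  pos=7 end -> active=1
  pos=7 end -> active=0
  pos=7 start -> active=1
  pos=8 end -> active=0
  pos=8 start -> active=1
  pos=9 end -> active=0
Maximum simultaneous active: 2
Minimum registers needed: 2

2


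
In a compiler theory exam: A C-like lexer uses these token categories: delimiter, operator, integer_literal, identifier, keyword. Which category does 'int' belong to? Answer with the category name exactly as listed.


Token: 'int'
Checking categories:
  identifier: no
  integer_literal: no
  operator: no
  keyword: YES
  delimiter: no
Category: keyword

keyword


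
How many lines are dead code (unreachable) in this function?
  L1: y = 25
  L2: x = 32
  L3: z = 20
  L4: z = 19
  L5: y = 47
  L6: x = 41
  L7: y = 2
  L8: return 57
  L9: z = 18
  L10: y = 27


Analyzing control flow:
  L1: reachable (before return)
  L2: reachable (before return)
  L3: reachable (before return)
  L4: reachable (before return)
  L5: reachable (before return)
  L6: reachable (before return)
  L7: reachable (before return)
  L8: reachable (return statement)
  L9: DEAD (after return at L8)
  L10: DEAD (after return at L8)
Return at L8, total lines = 10
Dead lines: L9 through L10
Count: 2

2


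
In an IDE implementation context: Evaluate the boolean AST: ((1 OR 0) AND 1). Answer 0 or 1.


Step 1: Evaluate inner node
  1 OR 0 = 1
Step 2: Evaluate root node
  1 AND 1 = 1

1


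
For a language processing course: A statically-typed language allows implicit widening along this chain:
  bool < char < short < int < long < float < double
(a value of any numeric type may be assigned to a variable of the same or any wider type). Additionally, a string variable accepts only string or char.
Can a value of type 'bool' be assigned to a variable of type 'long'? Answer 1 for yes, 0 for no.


Target variable type: long
Source value type: bool
Numeric ranks: bool=0, long=4
Widening allowed iff rank(source) <= rank(target): 0 <= 4? Yes
Result: 1

1


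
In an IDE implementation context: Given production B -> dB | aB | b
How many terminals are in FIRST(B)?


Production: B -> dB | aB | b
Examining each alternative for leading terminals:
  B -> dB : first terminal = 'd'
  B -> aB : first terminal = 'a'
  B -> b : first terminal = 'b'
FIRST(B) = {a, b, d}
Count: 3

3


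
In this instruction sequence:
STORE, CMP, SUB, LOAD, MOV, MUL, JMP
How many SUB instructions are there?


Scanning instruction sequence for SUB:
  Position 1: STORE
  Position 2: CMP
  Position 3: SUB <- MATCH
  Position 4: LOAD
  Position 5: MOV
  Position 6: MUL
  Position 7: JMP
Matches at positions: [3]
Total SUB count: 1

1


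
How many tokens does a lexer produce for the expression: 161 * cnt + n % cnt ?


Scanning '161 * cnt + n % cnt'
Token 1: '161' -> integer_literal
Token 2: '*' -> operator
Token 3: 'cnt' -> identifier
Token 4: '+' -> operator
Token 5: 'n' -> identifier
Token 6: '%' -> operator
Token 7: 'cnt' -> identifier
Total tokens: 7

7


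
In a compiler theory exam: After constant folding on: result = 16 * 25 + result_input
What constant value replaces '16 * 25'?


Identifying constant sub-expression:
  Original: result = 16 * 25 + result_input
  16 and 25 are both compile-time constants
  Evaluating: 16 * 25 = 400
  After folding: result = 400 + result_input

400


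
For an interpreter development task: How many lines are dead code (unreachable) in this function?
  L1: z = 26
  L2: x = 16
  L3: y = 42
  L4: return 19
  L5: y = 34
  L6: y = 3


Analyzing control flow:
  L1: reachable (before return)
  L2: reachable (before return)
  L3: reachable (before return)
  L4: reachable (return statement)
  L5: DEAD (after return at L4)
  L6: DEAD (after return at L4)
Return at L4, total lines = 6
Dead lines: L5 through L6
Count: 2

2


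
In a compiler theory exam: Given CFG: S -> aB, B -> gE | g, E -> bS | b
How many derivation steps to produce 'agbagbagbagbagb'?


Grammar: S -> aB, B -> gE | g, E -> bS | b
Deriving 'agbagbagbagbagb':
Step 1: S -> aB => aB
Step 2: B -> gE => agE
Step 3: E -> bS => agbS
Step 4: S -> aB => agbaB
Step 5: B -> gE => agbagE
Step 6: E -> bS => agbagbS
Step 7: S -> aB => agbagbaB
Step 8: B -> gE => agbagbagE
Step 9: E -> bS => agbagbagbS
Step 10: S -> aB => agbagbagbaB
Step 11: B -> gE => agbagbagbagE
Step 12: E -> bS => agbagbagbagbS
Step 13: S -> aB => agbagbagbagbaB
Step 14: B -> gE => agbagbagbagbagE
Step 15: E -> b => agbagbagbagbagb
Total derivation steps: 15

15


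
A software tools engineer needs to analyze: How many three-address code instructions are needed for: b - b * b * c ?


Expression: b - b * b * c
Generating three-address code (respecting * over +/- precedence):
  Instruction 1: t1 = b * b
  Instruction 2: t2 = t1 * c
  Instruction 3: t3 = b - t2
Total instructions: 3

3


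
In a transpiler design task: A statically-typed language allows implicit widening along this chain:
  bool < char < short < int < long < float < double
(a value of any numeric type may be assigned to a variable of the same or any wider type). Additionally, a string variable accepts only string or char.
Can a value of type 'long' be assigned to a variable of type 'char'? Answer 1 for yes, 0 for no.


Target variable type: char
Source value type: long
Numeric ranks: long=4, char=1
Widening allowed iff rank(source) <= rank(target): 4 <= 1? No
Result: 0

0


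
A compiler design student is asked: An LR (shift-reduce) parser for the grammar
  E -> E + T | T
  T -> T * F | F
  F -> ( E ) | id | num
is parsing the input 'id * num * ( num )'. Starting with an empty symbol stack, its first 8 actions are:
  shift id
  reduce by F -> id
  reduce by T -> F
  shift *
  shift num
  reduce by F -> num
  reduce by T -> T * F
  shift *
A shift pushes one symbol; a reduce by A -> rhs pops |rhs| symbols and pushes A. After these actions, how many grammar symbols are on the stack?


Tracking the symbol stack through each action:
  Action 1: shift 'id' : push -> stack = [id] (size 1)
  Action 2: reduce by F -> id : pop 1, push F -> stack = [F] (size 1)
  Action 3: reduce by T -> F : pop 1, push T -> stack = [T] (size 1)
  Action 4: shift '*' : push -> stack = [T, *] (size 2)
  Action 5: shift 'num' : push -> stack = [T, *, num] (size 3)
  Action 6: reduce by F -> num : pop 1, push F -> stack = [T, *, F] (size 3)
  Action 7: reduce by T -> T * F : pop 3, push T -> stack = [T] (size 1)
  Action 8: shift '*' : push -> stack = [T, *] (size 2)
Final stack size: 2

2


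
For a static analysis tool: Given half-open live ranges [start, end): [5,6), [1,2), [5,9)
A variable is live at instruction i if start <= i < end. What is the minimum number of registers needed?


Live ranges:
  Var0: [5, 6)
  Var1: [1, 2)
  Var2: [5, 9)
Sweep-line events (position, delta, active):
  pos=1 start -> active=1
  pos=2 end -> active=0
  pos=5 start -> active=1
  pos=5 start -> active=2
  pos=6 end -> active=1
  pos=9 end -> active=0
Maximum simultaneous active: 2
Minimum registers needed: 2

2


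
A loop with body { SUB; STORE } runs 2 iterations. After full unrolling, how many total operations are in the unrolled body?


Loop body operations: SUB, STORE (2 ops per iteration)
Unrolling 2 iterations:
  Iteration 1: SUB, STORE (2 ops)
  Iteration 2: SUB, STORE (2 ops)
Total: 2 iterations * 2 ops/iter = 4 operations

4


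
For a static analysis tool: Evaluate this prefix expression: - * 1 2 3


Parsing prefix expression: - * 1 2 3
Step 1: Innermost operation '* 1 2'
  1 * 2 = 2
Step 2: Outer operation '- [2] 3'
  2 - 3 = -1

-1


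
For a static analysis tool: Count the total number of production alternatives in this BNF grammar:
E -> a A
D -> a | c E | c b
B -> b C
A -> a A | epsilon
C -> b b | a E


Counting alternatives per rule:
  E: 1 alternative(s)
  D: 3 alternative(s)
  B: 1 alternative(s)
  A: 2 alternative(s)
  C: 2 alternative(s)
Sum: 1 + 3 + 1 + 2 + 2 = 9

9


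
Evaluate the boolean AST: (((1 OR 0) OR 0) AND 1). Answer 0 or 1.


Step 1: Evaluate inner node
  1 OR 0 = 1
Step 2: Evaluate next node
  1 OR 0 = 1
Step 3: Evaluate root node
  1 AND 1 = 1

1


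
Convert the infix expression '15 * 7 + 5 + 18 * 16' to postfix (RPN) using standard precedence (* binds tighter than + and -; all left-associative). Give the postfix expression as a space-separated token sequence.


Applying the shunting-yard algorithm:
  Operand 15 -> output
  Push '*' onto operator stack -> op-stack: [*]
  Operand 7 -> output
  See '+' (prec 1); top '*' (prec 2) >= it -> pop '*' to output
  Push '+' onto operator stack -> op-stack: [+]
  Operand 5 -> output
  See '+' (prec 1); top '+' (prec 1) >= it -> pop '+' to output
  Push '+' onto operator stack -> op-stack: [+]
  Operand 18 -> output
  Push '*' onto operator stack -> op-stack: [+, *]
  Operand 16 -> output
  End of input: pop '*' to output
  End of input: pop '+' to output
Postfix result: 15 7 * 5 + 18 16 * +

15 7 * 5 + 18 16 * +


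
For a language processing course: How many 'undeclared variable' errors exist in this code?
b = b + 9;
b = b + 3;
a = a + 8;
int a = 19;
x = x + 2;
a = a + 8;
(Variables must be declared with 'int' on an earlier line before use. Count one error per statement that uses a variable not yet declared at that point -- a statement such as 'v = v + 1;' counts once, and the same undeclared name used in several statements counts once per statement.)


Scanning code line by line:
  Line 1: use 'b' -> ERROR (undeclared)
  Line 2: use 'b' -> ERROR (undeclared)
  Line 3: use 'a' -> ERROR (undeclared)
  Line 4: declare 'a' -> declared = ['a']
  Line 5: use 'x' -> ERROR (undeclared)
  Line 6: use 'a' -> OK (declared)
Total undeclared variable errors: 4

4


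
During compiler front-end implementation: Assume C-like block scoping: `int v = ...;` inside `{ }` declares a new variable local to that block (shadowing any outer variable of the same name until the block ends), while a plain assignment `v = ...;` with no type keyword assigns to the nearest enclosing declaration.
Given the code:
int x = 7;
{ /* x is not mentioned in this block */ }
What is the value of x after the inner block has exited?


Analyzing scoping rules:
Outer scope: declares x = 7
Inner block: x is neither redeclared nor assigned -> unchanged
After the block -> 7
Result: 7

7


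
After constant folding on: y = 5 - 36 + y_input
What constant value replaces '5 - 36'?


Identifying constant sub-expression:
  Original: y = 5 - 36 + y_input
  5 and 36 are both compile-time constants
  Evaluating: 5 - 36 = -31
  After folding: y = -31 + y_input

-31


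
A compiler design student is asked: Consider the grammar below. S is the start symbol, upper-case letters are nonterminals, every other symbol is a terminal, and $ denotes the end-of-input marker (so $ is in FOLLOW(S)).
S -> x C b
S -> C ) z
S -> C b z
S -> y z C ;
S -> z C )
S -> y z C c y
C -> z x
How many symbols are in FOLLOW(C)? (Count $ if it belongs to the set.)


S is the start symbol and does not occur in any rule body, so FOLLOW(S) = {$}.
Examining every occurrence of C in a rule body:
  S -> x C b : C is followed by terminal 'b' -> add 'b'
  S -> C ) z : C is followed by terminal ')' -> add ')'
  S -> C b z : C is followed by terminal 'b' -> add 'b' (already in the set)
  S -> y z C ; : C is followed by terminal ';' -> add ';'
  S -> z C ) : C is followed by terminal ')' -> add ')' (already in the set)
  S -> y z C c y : C is followed by terminal 'c' -> add 'c'
  C -> z x : C does not occur in the body -> contributes nothing
FOLLOW(C) = {), ;, b, c}
Count: 4

4


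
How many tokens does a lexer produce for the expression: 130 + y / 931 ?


Scanning '130 + y / 931'
Token 1: '130' -> integer_literal
Token 2: '+' -> operator
Token 3: 'y' -> identifier
Token 4: '/' -> operator
Token 5: '931' -> integer_literal
Total tokens: 5

5


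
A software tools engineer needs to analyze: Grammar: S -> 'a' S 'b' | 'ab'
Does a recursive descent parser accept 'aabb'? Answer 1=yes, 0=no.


Grammar accepts strings of the form a^n b^n (n >= 1)
Word: 'aabb'
Counting: 2 a's and 2 b's
Check: 2 == 2? Yes
Derivation (S -> aSb applied 1 time(s), then S -> ab): S => aSb => aabb
Accepted

1


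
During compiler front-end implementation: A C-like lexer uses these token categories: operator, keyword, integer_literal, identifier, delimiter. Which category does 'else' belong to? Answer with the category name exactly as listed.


Token: 'else'
Checking categories:
  identifier: no
  integer_literal: no
  operator: no
  keyword: YES
  delimiter: no
Category: keyword

keyword


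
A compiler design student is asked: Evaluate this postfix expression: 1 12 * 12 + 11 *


Processing tokens left to right:
Push 1, Push 12
Pop 1 and 12, compute 1 * 12 = 12, push 12
Push 12
Pop 12 and 12, compute 12 + 12 = 24, push 24
Push 11
Pop 24 and 11, compute 24 * 11 = 264, push 264
Stack result: 264

264


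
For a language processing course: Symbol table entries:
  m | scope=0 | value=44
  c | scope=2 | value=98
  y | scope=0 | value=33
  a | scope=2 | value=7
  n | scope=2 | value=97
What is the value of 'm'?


Searching symbol table for 'm':
  m | scope=0 | value=44 <- MATCH
  c | scope=2 | value=98
  y | scope=0 | value=33
  a | scope=2 | value=7
  n | scope=2 | value=97
Found 'm' at scope 0 with value 44

44


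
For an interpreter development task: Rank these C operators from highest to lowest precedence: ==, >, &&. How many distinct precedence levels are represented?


Looking up precedence for each operator:
  == -> precedence 3
  > -> precedence 4
  && -> precedence 2
Sorted highest to lowest: >, ==, &&
Distinct precedence values: [4, 3, 2]
Number of distinct levels: 3

3


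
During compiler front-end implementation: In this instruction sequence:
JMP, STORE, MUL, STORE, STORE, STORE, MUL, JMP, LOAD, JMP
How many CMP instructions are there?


Scanning instruction sequence for CMP:
  Position 1: JMP
  Position 2: STORE
  Position 3: MUL
  Position 4: STORE
  Position 5: STORE
  Position 6: STORE
  Position 7: MUL
  Position 8: JMP
  Position 9: LOAD
  Position 10: JMP
Matches at positions: []
Total CMP count: 0

0


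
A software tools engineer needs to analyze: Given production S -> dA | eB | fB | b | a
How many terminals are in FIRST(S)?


Production: S -> dA | eB | fB | b | a
Examining each alternative for leading terminals:
  S -> dA : first terminal = 'd'
  S -> eB : first terminal = 'e'
  S -> fB : first terminal = 'f'
  S -> b : first terminal = 'b'
  S -> a : first terminal = 'a'
FIRST(S) = {a, b, d, e, f}
Count: 5

5


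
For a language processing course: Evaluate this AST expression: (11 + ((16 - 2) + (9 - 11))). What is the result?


Expression: (11 + ((16 - 2) + (9 - 11)))
Evaluating step by step:
  16 - 2 = 14
  9 - 11 = -2
  14 + -2 = 12
  11 + 12 = 23
Result: 23

23


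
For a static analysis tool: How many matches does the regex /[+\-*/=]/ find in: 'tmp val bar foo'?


Pattern: /[+\-*/=]/ (operators)
Input: 'tmp val bar foo'
Scanning for matches:
Total matches: 0

0


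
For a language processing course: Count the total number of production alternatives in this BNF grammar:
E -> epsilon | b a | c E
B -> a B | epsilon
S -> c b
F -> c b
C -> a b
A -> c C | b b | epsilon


Counting alternatives per rule:
  E: 3 alternative(s)
  B: 2 alternative(s)
  S: 1 alternative(s)
  F: 1 alternative(s)
  C: 1 alternative(s)
  A: 3 alternative(s)
Sum: 3 + 2 + 1 + 1 + 1 + 3 = 11

11


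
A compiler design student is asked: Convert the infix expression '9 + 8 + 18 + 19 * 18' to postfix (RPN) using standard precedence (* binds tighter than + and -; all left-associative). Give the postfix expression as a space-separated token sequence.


Applying the shunting-yard algorithm:
  Operand 9 -> output
  Push '+' onto operator stack -> op-stack: [+]
  Operand 8 -> output
  See '+' (prec 1); top '+' (prec 1) >= it -> pop '+' to output
  Push '+' onto operator stack -> op-stack: [+]
  Operand 18 -> output
  See '+' (prec 1); top '+' (prec 1) >= it -> pop '+' to output
  Push '+' onto operator stack -> op-stack: [+]
  Operand 19 -> output
  Push '*' onto operator stack -> op-stack: [+, *]
  Operand 18 -> output
  End of input: pop '*' to output
  End of input: pop '+' to output
Postfix result: 9 8 + 18 + 19 18 * +

9 8 + 18 + 19 18 * +


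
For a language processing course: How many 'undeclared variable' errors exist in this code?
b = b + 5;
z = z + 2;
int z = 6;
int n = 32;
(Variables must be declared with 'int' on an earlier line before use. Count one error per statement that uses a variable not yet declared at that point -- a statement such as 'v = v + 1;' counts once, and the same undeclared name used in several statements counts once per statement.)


Scanning code line by line:
  Line 1: use 'b' -> ERROR (undeclared)
  Line 2: use 'z' -> ERROR (undeclared)
  Line 3: declare 'z' -> declared = ['z']
  Line 4: declare 'n' -> declared = ['n', 'z']
Total undeclared variable errors: 2

2


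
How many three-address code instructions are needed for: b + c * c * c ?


Expression: b + c * c * c
Generating three-address code (respecting * over +/- precedence):
  Instruction 1: t1 = c * c
  Instruction 2: t2 = t1 * c
  Instruction 3: t3 = b + t2
Total instructions: 3

3


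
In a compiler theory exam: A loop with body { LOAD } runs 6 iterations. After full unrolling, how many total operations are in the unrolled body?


Loop body operations: LOAD (1 op per iteration)
Unrolling 6 iterations:
  Iteration 1: LOAD (1 ops)
  Iteration 2: LOAD (1 ops)
  Iteration 3: LOAD (1 ops)
  Iteration 4: LOAD (1 ops)
  Iteration 5: LOAD (1 ops)
  Iteration 6: LOAD (1 ops)
Total: 6 iterations * 1 ops/iter = 6 operations

6


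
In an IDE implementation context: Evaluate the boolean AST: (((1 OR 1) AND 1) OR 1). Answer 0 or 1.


Step 1: Evaluate inner node
  1 OR 1 = 1
Step 2: Evaluate next node
  1 AND 1 = 1
Step 3: Evaluate root node
  1 OR 1 = 1

1


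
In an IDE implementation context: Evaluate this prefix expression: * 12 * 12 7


Parsing prefix expression: * 12 * 12 7
Step 1: Innermost operation '* 12 7'
  12 * 7 = 84
Step 2: Outer operation '* 12 [84]'
  12 * 84 = 1008

1008


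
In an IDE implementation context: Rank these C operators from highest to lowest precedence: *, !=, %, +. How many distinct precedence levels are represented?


Looking up precedence for each operator:
  * -> precedence 6
  != -> precedence 3
  % -> precedence 6
  + -> precedence 5
Sorted highest to lowest: *, %, +, !=
Distinct precedence values: [6, 5, 3]
Number of distinct levels: 3

3


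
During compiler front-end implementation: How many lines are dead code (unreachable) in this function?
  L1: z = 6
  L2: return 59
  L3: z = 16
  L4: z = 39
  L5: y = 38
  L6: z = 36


Analyzing control flow:
  L1: reachable (before return)
  L2: reachable (return statement)
  L3: DEAD (after return at L2)
  L4: DEAD (after return at L2)
  L5: DEAD (after return at L2)
  L6: DEAD (after return at L2)
Return at L2, total lines = 6
Dead lines: L3 through L6
Count: 4

4


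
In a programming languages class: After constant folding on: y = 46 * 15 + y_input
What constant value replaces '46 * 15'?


Identifying constant sub-expression:
  Original: y = 46 * 15 + y_input
  46 and 15 are both compile-time constants
  Evaluating: 46 * 15 = 690
  After folding: y = 690 + y_input

690


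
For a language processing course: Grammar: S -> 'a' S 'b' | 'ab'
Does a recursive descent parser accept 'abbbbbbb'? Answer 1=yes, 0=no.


Grammar accepts strings of the form a^n b^n (n >= 1)
Word: 'abbbbbbb'
Counting: 1 a's and 7 b's
Check: 1 == 7? No
Mismatch: a-count != b-count
Rejected

0


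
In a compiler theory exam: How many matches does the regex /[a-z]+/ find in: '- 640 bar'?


Pattern: /[a-z]+/ (identifiers)
Input: '- 640 bar'
Scanning for matches:
  Match 1: 'bar'
Total matches: 1

1


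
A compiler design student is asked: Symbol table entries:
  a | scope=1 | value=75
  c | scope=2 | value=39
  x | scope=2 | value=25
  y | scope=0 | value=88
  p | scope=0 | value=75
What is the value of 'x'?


Searching symbol table for 'x':
  a | scope=1 | value=75
  c | scope=2 | value=39
  x | scope=2 | value=25 <- MATCH
  y | scope=0 | value=88
  p | scope=0 | value=75
Found 'x' at scope 2 with value 25

25


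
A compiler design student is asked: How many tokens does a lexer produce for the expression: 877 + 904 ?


Scanning '877 + 904'
Token 1: '877' -> integer_literal
Token 2: '+' -> operator
Token 3: '904' -> integer_literal
Total tokens: 3

3


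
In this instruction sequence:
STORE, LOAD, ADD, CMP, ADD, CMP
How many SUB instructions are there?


Scanning instruction sequence for SUB:
  Position 1: STORE
  Position 2: LOAD
  Position 3: ADD
  Position 4: CMP
  Position 5: ADD
  Position 6: CMP
Matches at positions: []
Total SUB count: 0

0


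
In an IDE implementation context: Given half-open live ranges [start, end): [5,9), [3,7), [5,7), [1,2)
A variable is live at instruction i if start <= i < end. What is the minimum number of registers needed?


Live ranges:
  Var0: [5, 9)
  Var1: [3, 7)
  Var2: [5, 7)
  Var3: [1, 2)
Sweep-line events (position, delta, active):
  pos=1 start -> active=1
  pos=2 end -> active=0
  pos=3 start -> active=1
  pos=5 start -> active=2
  pos=5 start -> active=3
  pos=7 end -> active=2
  pos=7 end -> active=1
  pos=9 end -> active=0
Maximum simultaneous active: 3
Minimum registers needed: 3

3


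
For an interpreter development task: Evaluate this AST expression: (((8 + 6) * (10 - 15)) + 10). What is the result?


Expression: (((8 + 6) * (10 - 15)) + 10)
Evaluating step by step:
  8 + 6 = 14
  10 - 15 = -5
  14 * -5 = -70
  -70 + 10 = -60
Result: -60

-60


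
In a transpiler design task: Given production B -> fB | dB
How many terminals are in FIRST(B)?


Production: B -> fB | dB
Examining each alternative for leading terminals:
  B -> fB : first terminal = 'f'
  B -> dB : first terminal = 'd'
FIRST(B) = {d, f}
Count: 2

2


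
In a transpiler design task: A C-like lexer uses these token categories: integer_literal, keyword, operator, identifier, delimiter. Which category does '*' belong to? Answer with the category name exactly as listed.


Token: '*'
Checking categories:
  identifier: no
  integer_literal: no
  operator: YES
  keyword: no
  delimiter: no
Category: operator

operator


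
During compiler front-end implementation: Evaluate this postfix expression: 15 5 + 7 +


Processing tokens left to right:
Push 15, Push 5
Pop 15 and 5, compute 15 + 5 = 20, push 20
Push 7
Pop 20 and 7, compute 20 + 7 = 27, push 27
Stack result: 27

27


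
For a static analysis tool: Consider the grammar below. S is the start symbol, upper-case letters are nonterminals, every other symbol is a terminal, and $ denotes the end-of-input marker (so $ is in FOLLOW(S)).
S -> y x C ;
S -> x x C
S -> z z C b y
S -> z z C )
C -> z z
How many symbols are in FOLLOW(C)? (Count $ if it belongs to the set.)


S is the start symbol and does not occur in any rule body, so FOLLOW(S) = {$}.
Examining every occurrence of C in a rule body:
  S -> y x C ; : C is followed by terminal ';' -> add ';'
  S -> x x C : C is at the right end -> add FOLLOW(S) = {$}
  S -> z z C b y : C is followed by terminal 'b' -> add 'b'
  S -> z z C ) : C is followed by terminal ')' -> add ')'
  C -> z z : C does not occur in the body -> contributes nothing
FOLLOW(C) = {), ;, b, $}
Count: 4

4


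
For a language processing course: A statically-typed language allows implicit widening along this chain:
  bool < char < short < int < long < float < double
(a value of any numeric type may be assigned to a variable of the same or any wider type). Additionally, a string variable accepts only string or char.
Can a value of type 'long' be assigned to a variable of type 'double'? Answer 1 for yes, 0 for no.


Target variable type: double
Source value type: long
Numeric ranks: long=4, double=6
Widening allowed iff rank(source) <= rank(target): 4 <= 6? Yes
Result: 1

1


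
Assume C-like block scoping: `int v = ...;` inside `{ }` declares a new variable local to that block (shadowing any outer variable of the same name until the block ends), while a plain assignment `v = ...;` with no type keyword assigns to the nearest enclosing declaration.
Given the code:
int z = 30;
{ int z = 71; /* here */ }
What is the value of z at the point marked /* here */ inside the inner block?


Analyzing scoping rules:
Outer scope: declares z = 30
Inner block: 'int z = 71;' declares a NEW z that shadows the outer one
Inside the block the inner declaration is in scope -> 71
Result: 71

71


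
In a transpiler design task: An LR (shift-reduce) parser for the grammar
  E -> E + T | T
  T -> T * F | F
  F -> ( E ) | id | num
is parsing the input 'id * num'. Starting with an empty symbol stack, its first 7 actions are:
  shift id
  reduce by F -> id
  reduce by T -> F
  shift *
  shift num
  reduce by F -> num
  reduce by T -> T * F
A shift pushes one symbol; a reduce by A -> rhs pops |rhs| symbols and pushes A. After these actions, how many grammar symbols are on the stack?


Tracking the symbol stack through each action:
  Action 1: shift 'id' : push -> stack = [id] (size 1)
  Action 2: reduce by F -> id : pop 1, push F -> stack = [F] (size 1)
  Action 3: reduce by T -> F : pop 1, push T -> stack = [T] (size 1)
  Action 4: shift '*' : push -> stack = [T, *] (size 2)
  Action 5: shift 'num' : push -> stack = [T, *, num] (size 3)
  Action 6: reduce by F -> num : pop 1, push F -> stack = [T, *, F] (size 3)
  Action 7: reduce by T -> T * F : pop 3, push T -> stack = [T] (size 1)
Final stack size: 1

1


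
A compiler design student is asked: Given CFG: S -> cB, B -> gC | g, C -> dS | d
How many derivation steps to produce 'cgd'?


Grammar: S -> cB, B -> gC | g, C -> dS | d
Deriving 'cgd':
Step 1: S -> cB => cB
Step 2: B -> gC => cgC
Step 3: C -> d => cgd
Total derivation steps: 3

3


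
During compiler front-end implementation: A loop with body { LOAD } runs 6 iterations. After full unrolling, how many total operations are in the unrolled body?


Loop body operations: LOAD (1 op per iteration)
Unrolling 6 iterations:
  Iteration 1: LOAD (1 ops)
  Iteration 2: LOAD (1 ops)
  Iteration 3: LOAD (1 ops)
  Iteration 4: LOAD (1 ops)
  Iteration 5: LOAD (1 ops)
  Iteration 6: LOAD (1 ops)
Total: 6 iterations * 1 ops/iter = 6 operations

6


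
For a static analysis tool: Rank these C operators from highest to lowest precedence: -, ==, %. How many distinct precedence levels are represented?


Looking up precedence for each operator:
  - -> precedence 5
  == -> precedence 3
  % -> precedence 6
Sorted highest to lowest: %, -, ==
Distinct precedence values: [6, 5, 3]
Number of distinct levels: 3

3


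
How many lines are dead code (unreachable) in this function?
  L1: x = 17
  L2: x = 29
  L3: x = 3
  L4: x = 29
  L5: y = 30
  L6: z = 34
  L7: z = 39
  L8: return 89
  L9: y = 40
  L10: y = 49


Analyzing control flow:
  L1: reachable (before return)
  L2: reachable (before return)
  L3: reachable (before return)
  L4: reachable (before return)
  L5: reachable (before return)
  L6: reachable (before return)
  L7: reachable (before return)
  L8: reachable (return statement)
  L9: DEAD (after return at L8)
  L10: DEAD (after return at L8)
Return at L8, total lines = 10
Dead lines: L9 through L10
Count: 2

2


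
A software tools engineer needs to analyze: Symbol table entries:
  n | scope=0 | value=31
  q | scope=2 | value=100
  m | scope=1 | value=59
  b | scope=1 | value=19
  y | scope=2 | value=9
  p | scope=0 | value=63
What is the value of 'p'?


Searching symbol table for 'p':
  n | scope=0 | value=31
  q | scope=2 | value=100
  m | scope=1 | value=59
  b | scope=1 | value=19
  y | scope=2 | value=9
  p | scope=0 | value=63 <- MATCH
Found 'p' at scope 0 with value 63

63


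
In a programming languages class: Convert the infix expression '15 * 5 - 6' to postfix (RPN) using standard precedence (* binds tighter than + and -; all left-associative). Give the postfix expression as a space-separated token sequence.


Applying the shunting-yard algorithm:
  Operand 15 -> output
  Push '*' onto operator stack -> op-stack: [*]
  Operand 5 -> output
  See '-' (prec 1); top '*' (prec 2) >= it -> pop '*' to output
  Push '-' onto operator stack -> op-stack: [-]
  Operand 6 -> output
  End of input: pop '-' to output
Postfix result: 15 5 * 6 -

15 5 * 6 -


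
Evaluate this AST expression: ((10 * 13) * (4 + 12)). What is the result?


Expression: ((10 * 13) * (4 + 12))
Evaluating step by step:
  10 * 13 = 130
  4 + 12 = 16
  130 * 16 = 2080
Result: 2080

2080


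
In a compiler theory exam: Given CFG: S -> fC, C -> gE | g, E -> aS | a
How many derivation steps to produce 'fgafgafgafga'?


Grammar: S -> fC, C -> gE | g, E -> aS | a
Deriving 'fgafgafgafga':
Step 1: S -> fC => fC
Step 2: C -> gE => fgE
Step 3: E -> aS => fgaS
Step 4: S -> fC => fgafC
Step 5: C -> gE => fgafgE
Step 6: E -> aS => fgafgaS
Step 7: S -> fC => fgafgafC
Step 8: C -> gE => fgafgafgE
Step 9: E -> aS => fgafgafgaS
Step 10: S -> fC => fgafgafgafC
Step 11: C -> gE => fgafgafgafgE
Step 12: E -> a => fgafgafgafga
Total derivation steps: 12

12


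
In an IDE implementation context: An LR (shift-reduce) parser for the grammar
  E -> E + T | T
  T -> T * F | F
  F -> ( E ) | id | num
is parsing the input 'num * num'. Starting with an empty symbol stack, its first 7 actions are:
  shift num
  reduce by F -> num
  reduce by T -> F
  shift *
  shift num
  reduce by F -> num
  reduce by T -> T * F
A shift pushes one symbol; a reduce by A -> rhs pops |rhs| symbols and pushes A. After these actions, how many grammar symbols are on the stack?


Tracking the symbol stack through each action:
  Action 1: shift 'num' : push -> stack = [num] (size 1)
  Action 2: reduce by F -> num : pop 1, push F -> stack = [F] (size 1)
  Action 3: reduce by T -> F : pop 1, push T -> stack = [T] (size 1)
  Action 4: shift '*' : push -> stack = [T, *] (size 2)
  Action 5: shift 'num' : push -> stack = [T, *, num] (size 3)
  Action 6: reduce by F -> num : pop 1, push F -> stack = [T, *, F] (size 3)
  Action 7: reduce by T -> T * F : pop 3, push T -> stack = [T] (size 1)
Final stack size: 1

1


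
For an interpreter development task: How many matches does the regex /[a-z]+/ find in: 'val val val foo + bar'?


Pattern: /[a-z]+/ (identifiers)
Input: 'val val val foo + bar'
Scanning for matches:
  Match 1: 'val'
  Match 2: 'val'
  Match 3: 'val'
  Match 4: 'foo'
  Match 5: 'bar'
Total matches: 5

5


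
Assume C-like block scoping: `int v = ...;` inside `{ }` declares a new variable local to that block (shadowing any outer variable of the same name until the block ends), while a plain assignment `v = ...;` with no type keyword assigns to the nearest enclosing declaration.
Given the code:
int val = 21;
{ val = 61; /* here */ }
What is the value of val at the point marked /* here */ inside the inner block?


Analyzing scoping rules:
Outer scope: declares val = 21
Inner block: 'val = 61;' has no type keyword, so it is an assignment to the outer val (no shadowing)
Inside the block, after the assignment -> 61
Result: 61

61


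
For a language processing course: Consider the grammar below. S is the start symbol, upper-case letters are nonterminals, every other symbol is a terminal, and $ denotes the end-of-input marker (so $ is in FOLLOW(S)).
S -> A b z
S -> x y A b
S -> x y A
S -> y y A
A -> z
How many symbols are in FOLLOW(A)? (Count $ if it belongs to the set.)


S is the start symbol and does not occur in any rule body, so FOLLOW(S) = {$}.
Examining every occurrence of A in a rule body:
  S -> A b z : A is followed by terminal 'b' -> add 'b'
  S -> x y A b : A is followed by terminal 'b' -> add 'b' (already in the set)
  S -> x y A : A is at the right end -> add FOLLOW(S) = {$}
  S -> y y A : A is at the right end -> add FOLLOW(S) = {$} (already in the set)
  A -> z : A does not occur in the body -> contributes nothing
FOLLOW(A) = {b, $}
Count: 2

2


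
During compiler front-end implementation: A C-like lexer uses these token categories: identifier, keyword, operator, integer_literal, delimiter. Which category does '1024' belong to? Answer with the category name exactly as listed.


Token: '1024'
Checking categories:
  identifier: no
  integer_literal: YES
  operator: no
  keyword: no
  delimiter: no
Category: integer_literal

integer_literal
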